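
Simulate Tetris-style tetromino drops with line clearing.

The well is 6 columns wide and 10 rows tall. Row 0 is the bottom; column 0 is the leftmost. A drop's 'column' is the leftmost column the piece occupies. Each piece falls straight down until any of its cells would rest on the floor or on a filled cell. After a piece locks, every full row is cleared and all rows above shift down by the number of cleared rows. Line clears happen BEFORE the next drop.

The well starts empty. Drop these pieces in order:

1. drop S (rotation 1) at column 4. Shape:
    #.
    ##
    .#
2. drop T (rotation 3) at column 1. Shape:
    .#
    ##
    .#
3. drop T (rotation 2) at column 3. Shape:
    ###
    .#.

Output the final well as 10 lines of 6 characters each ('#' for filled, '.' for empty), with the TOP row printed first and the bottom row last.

Answer: ......
......
......
......
......
...###
....#.
..#.#.
.##.##
..#..#

Derivation:
Drop 1: S rot1 at col 4 lands with bottom-row=0; cleared 0 line(s) (total 0); column heights now [0 0 0 0 3 2], max=3
Drop 2: T rot3 at col 1 lands with bottom-row=0; cleared 0 line(s) (total 0); column heights now [0 2 3 0 3 2], max=3
Drop 3: T rot2 at col 3 lands with bottom-row=3; cleared 0 line(s) (total 0); column heights now [0 2 3 5 5 5], max=5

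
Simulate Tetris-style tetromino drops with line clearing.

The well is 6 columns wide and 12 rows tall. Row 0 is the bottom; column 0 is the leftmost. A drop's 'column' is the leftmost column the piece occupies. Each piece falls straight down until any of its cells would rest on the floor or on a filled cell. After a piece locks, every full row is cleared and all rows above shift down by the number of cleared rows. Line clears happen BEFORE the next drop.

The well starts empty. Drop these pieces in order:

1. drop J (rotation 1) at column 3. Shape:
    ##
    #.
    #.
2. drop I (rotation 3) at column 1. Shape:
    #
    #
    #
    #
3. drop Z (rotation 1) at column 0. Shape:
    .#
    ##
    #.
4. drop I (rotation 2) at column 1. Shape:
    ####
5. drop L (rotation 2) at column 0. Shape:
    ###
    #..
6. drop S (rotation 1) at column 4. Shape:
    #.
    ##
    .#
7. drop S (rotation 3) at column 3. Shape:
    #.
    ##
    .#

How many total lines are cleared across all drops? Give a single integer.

Drop 1: J rot1 at col 3 lands with bottom-row=0; cleared 0 line(s) (total 0); column heights now [0 0 0 3 3 0], max=3
Drop 2: I rot3 at col 1 lands with bottom-row=0; cleared 0 line(s) (total 0); column heights now [0 4 0 3 3 0], max=4
Drop 3: Z rot1 at col 0 lands with bottom-row=3; cleared 0 line(s) (total 0); column heights now [5 6 0 3 3 0], max=6
Drop 4: I rot2 at col 1 lands with bottom-row=6; cleared 0 line(s) (total 0); column heights now [5 7 7 7 7 0], max=7
Drop 5: L rot2 at col 0 lands with bottom-row=6; cleared 0 line(s) (total 0); column heights now [8 8 8 7 7 0], max=8
Drop 6: S rot1 at col 4 lands with bottom-row=6; cleared 1 line(s) (total 1); column heights now [7 7 7 3 8 7], max=8
Drop 7: S rot3 at col 3 lands with bottom-row=8; cleared 0 line(s) (total 1); column heights now [7 7 7 11 10 7], max=11

Answer: 1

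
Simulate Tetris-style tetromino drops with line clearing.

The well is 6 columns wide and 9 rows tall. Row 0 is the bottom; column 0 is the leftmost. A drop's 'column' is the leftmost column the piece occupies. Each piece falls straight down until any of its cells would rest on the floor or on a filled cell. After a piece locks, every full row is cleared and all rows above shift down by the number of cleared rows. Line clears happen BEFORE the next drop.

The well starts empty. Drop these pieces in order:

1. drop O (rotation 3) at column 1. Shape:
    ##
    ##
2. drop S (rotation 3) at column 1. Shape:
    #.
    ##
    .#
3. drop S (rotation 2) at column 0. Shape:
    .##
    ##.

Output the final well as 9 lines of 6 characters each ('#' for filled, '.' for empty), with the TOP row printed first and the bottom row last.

Drop 1: O rot3 at col 1 lands with bottom-row=0; cleared 0 line(s) (total 0); column heights now [0 2 2 0 0 0], max=2
Drop 2: S rot3 at col 1 lands with bottom-row=2; cleared 0 line(s) (total 0); column heights now [0 5 4 0 0 0], max=5
Drop 3: S rot2 at col 0 lands with bottom-row=5; cleared 0 line(s) (total 0); column heights now [6 7 7 0 0 0], max=7

Answer: ......
......
.##...
##....
.#....
.##...
..#...
.##...
.##...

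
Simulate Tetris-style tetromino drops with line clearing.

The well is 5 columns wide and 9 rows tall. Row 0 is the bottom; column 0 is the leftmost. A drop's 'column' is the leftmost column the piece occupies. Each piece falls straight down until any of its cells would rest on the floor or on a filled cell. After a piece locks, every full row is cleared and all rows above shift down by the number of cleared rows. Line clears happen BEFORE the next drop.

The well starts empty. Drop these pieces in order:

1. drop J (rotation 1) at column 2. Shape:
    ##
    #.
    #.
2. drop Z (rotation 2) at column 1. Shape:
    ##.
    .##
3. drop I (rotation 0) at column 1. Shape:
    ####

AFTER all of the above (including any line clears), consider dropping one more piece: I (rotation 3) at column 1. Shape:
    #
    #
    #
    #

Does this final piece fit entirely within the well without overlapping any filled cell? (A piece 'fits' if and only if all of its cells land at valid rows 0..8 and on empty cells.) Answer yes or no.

Drop 1: J rot1 at col 2 lands with bottom-row=0; cleared 0 line(s) (total 0); column heights now [0 0 3 3 0], max=3
Drop 2: Z rot2 at col 1 lands with bottom-row=3; cleared 0 line(s) (total 0); column heights now [0 5 5 4 0], max=5
Drop 3: I rot0 at col 1 lands with bottom-row=5; cleared 0 line(s) (total 0); column heights now [0 6 6 6 6], max=6
Test piece I rot3 at col 1 (width 1): heights before test = [0 6 6 6 6]; fits = False

Answer: no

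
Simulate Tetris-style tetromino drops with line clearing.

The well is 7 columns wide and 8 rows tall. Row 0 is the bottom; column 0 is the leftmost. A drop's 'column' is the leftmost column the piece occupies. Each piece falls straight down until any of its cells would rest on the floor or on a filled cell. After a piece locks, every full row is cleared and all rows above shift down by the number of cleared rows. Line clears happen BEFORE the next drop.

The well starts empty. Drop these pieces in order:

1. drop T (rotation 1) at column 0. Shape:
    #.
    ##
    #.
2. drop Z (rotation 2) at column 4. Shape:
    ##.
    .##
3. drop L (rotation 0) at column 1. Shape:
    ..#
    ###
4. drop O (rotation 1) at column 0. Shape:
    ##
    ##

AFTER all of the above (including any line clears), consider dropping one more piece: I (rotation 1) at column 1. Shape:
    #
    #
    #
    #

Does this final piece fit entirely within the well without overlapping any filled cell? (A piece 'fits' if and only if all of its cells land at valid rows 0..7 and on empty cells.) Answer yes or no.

Answer: no

Derivation:
Drop 1: T rot1 at col 0 lands with bottom-row=0; cleared 0 line(s) (total 0); column heights now [3 2 0 0 0 0 0], max=3
Drop 2: Z rot2 at col 4 lands with bottom-row=0; cleared 0 line(s) (total 0); column heights now [3 2 0 0 2 2 1], max=3
Drop 3: L rot0 at col 1 lands with bottom-row=2; cleared 0 line(s) (total 0); column heights now [3 3 3 4 2 2 1], max=4
Drop 4: O rot1 at col 0 lands with bottom-row=3; cleared 0 line(s) (total 0); column heights now [5 5 3 4 2 2 1], max=5
Test piece I rot1 at col 1 (width 1): heights before test = [5 5 3 4 2 2 1]; fits = False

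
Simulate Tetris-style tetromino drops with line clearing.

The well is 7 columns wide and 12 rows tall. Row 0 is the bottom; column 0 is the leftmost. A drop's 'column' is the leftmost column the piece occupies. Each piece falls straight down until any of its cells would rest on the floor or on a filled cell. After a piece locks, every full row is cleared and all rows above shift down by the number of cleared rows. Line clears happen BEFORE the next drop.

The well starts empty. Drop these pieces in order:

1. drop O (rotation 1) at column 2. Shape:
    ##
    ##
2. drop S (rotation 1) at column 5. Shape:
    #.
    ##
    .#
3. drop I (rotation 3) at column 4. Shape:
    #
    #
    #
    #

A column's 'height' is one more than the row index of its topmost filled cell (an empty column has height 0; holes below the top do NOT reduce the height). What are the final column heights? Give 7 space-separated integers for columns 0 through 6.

Drop 1: O rot1 at col 2 lands with bottom-row=0; cleared 0 line(s) (total 0); column heights now [0 0 2 2 0 0 0], max=2
Drop 2: S rot1 at col 5 lands with bottom-row=0; cleared 0 line(s) (total 0); column heights now [0 0 2 2 0 3 2], max=3
Drop 3: I rot3 at col 4 lands with bottom-row=0; cleared 0 line(s) (total 0); column heights now [0 0 2 2 4 3 2], max=4

Answer: 0 0 2 2 4 3 2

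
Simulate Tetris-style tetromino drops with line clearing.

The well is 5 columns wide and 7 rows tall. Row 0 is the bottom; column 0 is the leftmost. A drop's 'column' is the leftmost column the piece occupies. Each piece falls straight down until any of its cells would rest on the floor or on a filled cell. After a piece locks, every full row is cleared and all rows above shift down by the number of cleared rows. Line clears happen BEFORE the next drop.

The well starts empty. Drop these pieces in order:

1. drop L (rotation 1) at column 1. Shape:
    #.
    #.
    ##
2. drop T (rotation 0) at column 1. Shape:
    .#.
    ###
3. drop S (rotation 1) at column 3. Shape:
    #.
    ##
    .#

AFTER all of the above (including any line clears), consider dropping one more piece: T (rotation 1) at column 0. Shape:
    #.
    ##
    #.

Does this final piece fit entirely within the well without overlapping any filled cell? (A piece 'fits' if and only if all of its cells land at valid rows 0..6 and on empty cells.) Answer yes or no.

Answer: yes

Derivation:
Drop 1: L rot1 at col 1 lands with bottom-row=0; cleared 0 line(s) (total 0); column heights now [0 3 1 0 0], max=3
Drop 2: T rot0 at col 1 lands with bottom-row=3; cleared 0 line(s) (total 0); column heights now [0 4 5 4 0], max=5
Drop 3: S rot1 at col 3 lands with bottom-row=3; cleared 0 line(s) (total 0); column heights now [0 4 5 6 5], max=6
Test piece T rot1 at col 0 (width 2): heights before test = [0 4 5 6 5]; fits = True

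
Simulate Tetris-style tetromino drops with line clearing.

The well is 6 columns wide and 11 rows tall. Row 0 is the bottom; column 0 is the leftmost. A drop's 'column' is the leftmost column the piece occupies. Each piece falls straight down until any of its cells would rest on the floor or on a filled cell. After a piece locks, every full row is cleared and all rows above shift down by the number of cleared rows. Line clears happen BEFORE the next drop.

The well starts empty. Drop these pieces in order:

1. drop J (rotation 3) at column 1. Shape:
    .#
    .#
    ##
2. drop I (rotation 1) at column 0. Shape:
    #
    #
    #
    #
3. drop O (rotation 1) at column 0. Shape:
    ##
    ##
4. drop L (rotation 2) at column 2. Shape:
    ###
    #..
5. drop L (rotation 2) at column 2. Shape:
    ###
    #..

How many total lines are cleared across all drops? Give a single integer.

Drop 1: J rot3 at col 1 lands with bottom-row=0; cleared 0 line(s) (total 0); column heights now [0 1 3 0 0 0], max=3
Drop 2: I rot1 at col 0 lands with bottom-row=0; cleared 0 line(s) (total 0); column heights now [4 1 3 0 0 0], max=4
Drop 3: O rot1 at col 0 lands with bottom-row=4; cleared 0 line(s) (total 0); column heights now [6 6 3 0 0 0], max=6
Drop 4: L rot2 at col 2 lands with bottom-row=3; cleared 0 line(s) (total 0); column heights now [6 6 5 5 5 0], max=6
Drop 5: L rot2 at col 2 lands with bottom-row=5; cleared 0 line(s) (total 0); column heights now [6 6 7 7 7 0], max=7

Answer: 0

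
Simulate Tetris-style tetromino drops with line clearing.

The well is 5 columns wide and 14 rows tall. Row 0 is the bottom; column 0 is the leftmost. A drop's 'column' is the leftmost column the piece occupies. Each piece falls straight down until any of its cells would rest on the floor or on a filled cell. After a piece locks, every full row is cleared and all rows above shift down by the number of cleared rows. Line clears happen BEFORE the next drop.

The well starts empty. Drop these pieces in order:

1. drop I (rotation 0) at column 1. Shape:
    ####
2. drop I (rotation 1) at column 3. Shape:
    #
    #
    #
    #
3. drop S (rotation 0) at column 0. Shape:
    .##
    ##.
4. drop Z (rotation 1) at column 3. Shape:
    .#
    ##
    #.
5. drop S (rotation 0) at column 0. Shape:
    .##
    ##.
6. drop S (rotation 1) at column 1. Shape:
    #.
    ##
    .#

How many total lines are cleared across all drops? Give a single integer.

Answer: 0

Derivation:
Drop 1: I rot0 at col 1 lands with bottom-row=0; cleared 0 line(s) (total 0); column heights now [0 1 1 1 1], max=1
Drop 2: I rot1 at col 3 lands with bottom-row=1; cleared 0 line(s) (total 0); column heights now [0 1 1 5 1], max=5
Drop 3: S rot0 at col 0 lands with bottom-row=1; cleared 0 line(s) (total 0); column heights now [2 3 3 5 1], max=5
Drop 4: Z rot1 at col 3 lands with bottom-row=5; cleared 0 line(s) (total 0); column heights now [2 3 3 7 8], max=8
Drop 5: S rot0 at col 0 lands with bottom-row=3; cleared 0 line(s) (total 0); column heights now [4 5 5 7 8], max=8
Drop 6: S rot1 at col 1 lands with bottom-row=5; cleared 0 line(s) (total 0); column heights now [4 8 7 7 8], max=8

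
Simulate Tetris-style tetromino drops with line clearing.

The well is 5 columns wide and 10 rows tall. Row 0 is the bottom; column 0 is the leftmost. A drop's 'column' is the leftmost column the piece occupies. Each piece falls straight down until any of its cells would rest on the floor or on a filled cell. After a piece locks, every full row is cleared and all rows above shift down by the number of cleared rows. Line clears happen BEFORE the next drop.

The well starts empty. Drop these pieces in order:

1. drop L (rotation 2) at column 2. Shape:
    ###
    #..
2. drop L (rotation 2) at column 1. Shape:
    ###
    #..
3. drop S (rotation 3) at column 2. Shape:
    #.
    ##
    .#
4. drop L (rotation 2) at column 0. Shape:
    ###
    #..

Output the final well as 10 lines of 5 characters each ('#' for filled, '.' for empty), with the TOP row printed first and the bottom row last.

Answer: .....
.....
.....
###..
#.#..
..##.
...#.
.###.
.####
..#..

Derivation:
Drop 1: L rot2 at col 2 lands with bottom-row=0; cleared 0 line(s) (total 0); column heights now [0 0 2 2 2], max=2
Drop 2: L rot2 at col 1 lands with bottom-row=1; cleared 0 line(s) (total 0); column heights now [0 3 3 3 2], max=3
Drop 3: S rot3 at col 2 lands with bottom-row=3; cleared 0 line(s) (total 0); column heights now [0 3 6 5 2], max=6
Drop 4: L rot2 at col 0 lands with bottom-row=5; cleared 0 line(s) (total 0); column heights now [7 7 7 5 2], max=7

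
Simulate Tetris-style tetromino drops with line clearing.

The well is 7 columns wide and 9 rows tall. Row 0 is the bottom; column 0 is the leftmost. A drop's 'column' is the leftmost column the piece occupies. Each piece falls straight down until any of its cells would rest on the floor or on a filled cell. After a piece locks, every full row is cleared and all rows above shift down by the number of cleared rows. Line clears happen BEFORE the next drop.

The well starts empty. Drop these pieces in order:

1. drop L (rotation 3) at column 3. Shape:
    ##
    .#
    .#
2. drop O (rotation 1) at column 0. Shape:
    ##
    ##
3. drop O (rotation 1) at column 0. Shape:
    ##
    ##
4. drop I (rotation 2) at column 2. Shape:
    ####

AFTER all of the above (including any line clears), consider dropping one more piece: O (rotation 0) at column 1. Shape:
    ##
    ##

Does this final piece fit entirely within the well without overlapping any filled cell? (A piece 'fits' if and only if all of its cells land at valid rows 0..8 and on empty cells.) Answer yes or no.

Drop 1: L rot3 at col 3 lands with bottom-row=0; cleared 0 line(s) (total 0); column heights now [0 0 0 3 3 0 0], max=3
Drop 2: O rot1 at col 0 lands with bottom-row=0; cleared 0 line(s) (total 0); column heights now [2 2 0 3 3 0 0], max=3
Drop 3: O rot1 at col 0 lands with bottom-row=2; cleared 0 line(s) (total 0); column heights now [4 4 0 3 3 0 0], max=4
Drop 4: I rot2 at col 2 lands with bottom-row=3; cleared 0 line(s) (total 0); column heights now [4 4 4 4 4 4 0], max=4
Test piece O rot0 at col 1 (width 2): heights before test = [4 4 4 4 4 4 0]; fits = True

Answer: yes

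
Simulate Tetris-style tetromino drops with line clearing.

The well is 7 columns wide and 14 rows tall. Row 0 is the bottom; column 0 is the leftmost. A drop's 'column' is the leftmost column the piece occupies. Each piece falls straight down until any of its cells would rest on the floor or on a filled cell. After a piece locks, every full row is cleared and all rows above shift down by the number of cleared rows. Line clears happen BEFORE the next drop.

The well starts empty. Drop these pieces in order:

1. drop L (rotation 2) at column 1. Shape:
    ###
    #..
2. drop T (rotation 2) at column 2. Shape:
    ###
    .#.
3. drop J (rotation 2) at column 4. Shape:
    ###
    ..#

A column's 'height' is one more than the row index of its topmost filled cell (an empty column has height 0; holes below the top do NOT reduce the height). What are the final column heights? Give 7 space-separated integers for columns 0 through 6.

Drop 1: L rot2 at col 1 lands with bottom-row=0; cleared 0 line(s) (total 0); column heights now [0 2 2 2 0 0 0], max=2
Drop 2: T rot2 at col 2 lands with bottom-row=2; cleared 0 line(s) (total 0); column heights now [0 2 4 4 4 0 0], max=4
Drop 3: J rot2 at col 4 lands with bottom-row=3; cleared 0 line(s) (total 0); column heights now [0 2 4 4 5 5 5], max=5

Answer: 0 2 4 4 5 5 5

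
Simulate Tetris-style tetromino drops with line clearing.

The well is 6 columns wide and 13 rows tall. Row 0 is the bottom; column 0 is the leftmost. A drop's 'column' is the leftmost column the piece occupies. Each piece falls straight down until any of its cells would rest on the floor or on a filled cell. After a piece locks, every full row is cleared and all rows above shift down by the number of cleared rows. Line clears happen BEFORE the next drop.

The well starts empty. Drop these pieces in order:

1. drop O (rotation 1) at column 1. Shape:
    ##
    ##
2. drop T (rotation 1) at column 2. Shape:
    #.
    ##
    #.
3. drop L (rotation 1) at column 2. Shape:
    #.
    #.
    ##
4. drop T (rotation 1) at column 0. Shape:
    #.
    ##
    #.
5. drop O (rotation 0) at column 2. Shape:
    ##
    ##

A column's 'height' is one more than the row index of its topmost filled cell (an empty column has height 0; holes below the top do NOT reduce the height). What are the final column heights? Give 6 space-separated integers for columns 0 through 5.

Answer: 4 3 10 10 0 0

Derivation:
Drop 1: O rot1 at col 1 lands with bottom-row=0; cleared 0 line(s) (total 0); column heights now [0 2 2 0 0 0], max=2
Drop 2: T rot1 at col 2 lands with bottom-row=2; cleared 0 line(s) (total 0); column heights now [0 2 5 4 0 0], max=5
Drop 3: L rot1 at col 2 lands with bottom-row=5; cleared 0 line(s) (total 0); column heights now [0 2 8 6 0 0], max=8
Drop 4: T rot1 at col 0 lands with bottom-row=1; cleared 0 line(s) (total 0); column heights now [4 3 8 6 0 0], max=8
Drop 5: O rot0 at col 2 lands with bottom-row=8; cleared 0 line(s) (total 0); column heights now [4 3 10 10 0 0], max=10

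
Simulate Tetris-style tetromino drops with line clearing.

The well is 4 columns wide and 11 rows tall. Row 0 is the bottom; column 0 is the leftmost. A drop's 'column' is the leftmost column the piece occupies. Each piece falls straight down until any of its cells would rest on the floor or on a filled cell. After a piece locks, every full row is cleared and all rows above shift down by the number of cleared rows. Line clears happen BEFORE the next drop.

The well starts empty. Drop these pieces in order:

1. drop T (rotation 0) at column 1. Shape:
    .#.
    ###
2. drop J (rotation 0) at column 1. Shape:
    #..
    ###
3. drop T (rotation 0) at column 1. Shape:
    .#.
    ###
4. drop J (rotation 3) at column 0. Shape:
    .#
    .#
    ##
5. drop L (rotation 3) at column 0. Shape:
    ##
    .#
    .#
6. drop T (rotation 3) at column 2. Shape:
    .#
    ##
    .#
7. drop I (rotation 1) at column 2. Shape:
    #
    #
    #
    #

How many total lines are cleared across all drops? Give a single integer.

Drop 1: T rot0 at col 1 lands with bottom-row=0; cleared 0 line(s) (total 0); column heights now [0 1 2 1], max=2
Drop 2: J rot0 at col 1 lands with bottom-row=2; cleared 0 line(s) (total 0); column heights now [0 4 3 3], max=4
Drop 3: T rot0 at col 1 lands with bottom-row=4; cleared 0 line(s) (total 0); column heights now [0 5 6 5], max=6
Drop 4: J rot3 at col 0 lands with bottom-row=5; cleared 0 line(s) (total 0); column heights now [6 8 6 5], max=8
Drop 5: L rot3 at col 0 lands with bottom-row=8; cleared 0 line(s) (total 0); column heights now [11 11 6 5], max=11
Drop 6: T rot3 at col 2 lands with bottom-row=5; cleared 1 line(s) (total 1); column heights now [10 10 6 7], max=10
Drop 7: I rot1 at col 2 lands with bottom-row=6; cleared 0 line(s) (total 1); column heights now [10 10 10 7], max=10

Answer: 1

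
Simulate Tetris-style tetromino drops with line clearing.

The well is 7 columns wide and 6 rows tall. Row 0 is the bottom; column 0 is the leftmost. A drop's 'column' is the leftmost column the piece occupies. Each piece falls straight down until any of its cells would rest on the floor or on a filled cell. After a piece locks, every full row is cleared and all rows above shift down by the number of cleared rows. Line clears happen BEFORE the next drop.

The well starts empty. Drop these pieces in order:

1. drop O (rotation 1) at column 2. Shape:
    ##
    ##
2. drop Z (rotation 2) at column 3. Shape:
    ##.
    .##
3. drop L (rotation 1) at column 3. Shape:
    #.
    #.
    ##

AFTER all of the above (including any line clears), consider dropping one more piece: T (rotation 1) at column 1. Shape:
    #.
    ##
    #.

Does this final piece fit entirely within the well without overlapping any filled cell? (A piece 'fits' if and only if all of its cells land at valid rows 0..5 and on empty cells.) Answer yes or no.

Answer: yes

Derivation:
Drop 1: O rot1 at col 2 lands with bottom-row=0; cleared 0 line(s) (total 0); column heights now [0 0 2 2 0 0 0], max=2
Drop 2: Z rot2 at col 3 lands with bottom-row=1; cleared 0 line(s) (total 0); column heights now [0 0 2 3 3 2 0], max=3
Drop 3: L rot1 at col 3 lands with bottom-row=3; cleared 0 line(s) (total 0); column heights now [0 0 2 6 4 2 0], max=6
Test piece T rot1 at col 1 (width 2): heights before test = [0 0 2 6 4 2 0]; fits = True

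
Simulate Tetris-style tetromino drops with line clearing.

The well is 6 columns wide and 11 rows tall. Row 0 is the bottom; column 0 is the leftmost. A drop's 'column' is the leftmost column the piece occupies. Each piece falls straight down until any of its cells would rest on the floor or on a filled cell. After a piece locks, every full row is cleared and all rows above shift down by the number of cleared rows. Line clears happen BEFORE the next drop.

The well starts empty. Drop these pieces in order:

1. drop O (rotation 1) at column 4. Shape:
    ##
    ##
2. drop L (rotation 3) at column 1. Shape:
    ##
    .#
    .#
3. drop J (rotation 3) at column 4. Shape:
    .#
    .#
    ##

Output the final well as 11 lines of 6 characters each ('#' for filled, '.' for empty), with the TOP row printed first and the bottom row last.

Drop 1: O rot1 at col 4 lands with bottom-row=0; cleared 0 line(s) (total 0); column heights now [0 0 0 0 2 2], max=2
Drop 2: L rot3 at col 1 lands with bottom-row=0; cleared 0 line(s) (total 0); column heights now [0 3 3 0 2 2], max=3
Drop 3: J rot3 at col 4 lands with bottom-row=2; cleared 0 line(s) (total 0); column heights now [0 3 3 0 3 5], max=5

Answer: ......
......
......
......
......
......
.....#
.....#
.##.##
..#.##
..#.##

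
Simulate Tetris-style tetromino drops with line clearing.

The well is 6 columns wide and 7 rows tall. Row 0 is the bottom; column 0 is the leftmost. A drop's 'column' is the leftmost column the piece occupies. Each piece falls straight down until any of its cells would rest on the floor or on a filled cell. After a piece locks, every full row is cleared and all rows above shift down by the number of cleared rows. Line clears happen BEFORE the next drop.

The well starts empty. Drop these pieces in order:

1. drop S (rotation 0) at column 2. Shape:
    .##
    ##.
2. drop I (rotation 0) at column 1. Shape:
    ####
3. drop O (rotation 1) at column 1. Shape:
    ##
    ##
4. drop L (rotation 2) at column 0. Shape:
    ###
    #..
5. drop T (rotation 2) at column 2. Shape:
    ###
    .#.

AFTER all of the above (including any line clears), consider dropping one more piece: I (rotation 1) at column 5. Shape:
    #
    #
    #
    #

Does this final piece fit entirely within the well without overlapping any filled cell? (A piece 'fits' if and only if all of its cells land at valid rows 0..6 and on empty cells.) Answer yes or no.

Answer: yes

Derivation:
Drop 1: S rot0 at col 2 lands with bottom-row=0; cleared 0 line(s) (total 0); column heights now [0 0 1 2 2 0], max=2
Drop 2: I rot0 at col 1 lands with bottom-row=2; cleared 0 line(s) (total 0); column heights now [0 3 3 3 3 0], max=3
Drop 3: O rot1 at col 1 lands with bottom-row=3; cleared 0 line(s) (total 0); column heights now [0 5 5 3 3 0], max=5
Drop 4: L rot2 at col 0 lands with bottom-row=4; cleared 0 line(s) (total 0); column heights now [6 6 6 3 3 0], max=6
Drop 5: T rot2 at col 2 lands with bottom-row=5; cleared 0 line(s) (total 0); column heights now [6 6 7 7 7 0], max=7
Test piece I rot1 at col 5 (width 1): heights before test = [6 6 7 7 7 0]; fits = True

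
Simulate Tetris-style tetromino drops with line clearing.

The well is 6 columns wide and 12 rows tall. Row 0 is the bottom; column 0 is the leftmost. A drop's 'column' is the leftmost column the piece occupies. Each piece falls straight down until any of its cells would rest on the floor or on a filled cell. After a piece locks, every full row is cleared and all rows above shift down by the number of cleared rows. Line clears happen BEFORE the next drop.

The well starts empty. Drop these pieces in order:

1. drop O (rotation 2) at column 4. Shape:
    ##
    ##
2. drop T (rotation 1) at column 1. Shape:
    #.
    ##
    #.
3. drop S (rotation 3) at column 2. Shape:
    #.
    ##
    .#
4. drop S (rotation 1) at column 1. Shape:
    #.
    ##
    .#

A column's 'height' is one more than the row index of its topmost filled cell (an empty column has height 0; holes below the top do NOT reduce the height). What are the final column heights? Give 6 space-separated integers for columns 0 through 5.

Answer: 0 7 6 3 2 2

Derivation:
Drop 1: O rot2 at col 4 lands with bottom-row=0; cleared 0 line(s) (total 0); column heights now [0 0 0 0 2 2], max=2
Drop 2: T rot1 at col 1 lands with bottom-row=0; cleared 0 line(s) (total 0); column heights now [0 3 2 0 2 2], max=3
Drop 3: S rot3 at col 2 lands with bottom-row=1; cleared 0 line(s) (total 0); column heights now [0 3 4 3 2 2], max=4
Drop 4: S rot1 at col 1 lands with bottom-row=4; cleared 0 line(s) (total 0); column heights now [0 7 6 3 2 2], max=7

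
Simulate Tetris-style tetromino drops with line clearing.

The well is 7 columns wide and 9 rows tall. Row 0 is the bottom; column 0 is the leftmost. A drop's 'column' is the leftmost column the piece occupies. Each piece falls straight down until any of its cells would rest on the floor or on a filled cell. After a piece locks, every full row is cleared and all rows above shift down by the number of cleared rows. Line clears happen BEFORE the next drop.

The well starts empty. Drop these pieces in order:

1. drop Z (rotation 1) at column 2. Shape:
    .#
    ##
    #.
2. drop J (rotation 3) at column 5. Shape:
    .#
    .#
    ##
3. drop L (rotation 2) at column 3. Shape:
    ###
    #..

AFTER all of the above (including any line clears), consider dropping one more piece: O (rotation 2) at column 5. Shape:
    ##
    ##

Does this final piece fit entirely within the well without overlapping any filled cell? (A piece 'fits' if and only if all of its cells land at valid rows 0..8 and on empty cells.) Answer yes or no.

Answer: yes

Derivation:
Drop 1: Z rot1 at col 2 lands with bottom-row=0; cleared 0 line(s) (total 0); column heights now [0 0 2 3 0 0 0], max=3
Drop 2: J rot3 at col 5 lands with bottom-row=0; cleared 0 line(s) (total 0); column heights now [0 0 2 3 0 1 3], max=3
Drop 3: L rot2 at col 3 lands with bottom-row=3; cleared 0 line(s) (total 0); column heights now [0 0 2 5 5 5 3], max=5
Test piece O rot2 at col 5 (width 2): heights before test = [0 0 2 5 5 5 3]; fits = True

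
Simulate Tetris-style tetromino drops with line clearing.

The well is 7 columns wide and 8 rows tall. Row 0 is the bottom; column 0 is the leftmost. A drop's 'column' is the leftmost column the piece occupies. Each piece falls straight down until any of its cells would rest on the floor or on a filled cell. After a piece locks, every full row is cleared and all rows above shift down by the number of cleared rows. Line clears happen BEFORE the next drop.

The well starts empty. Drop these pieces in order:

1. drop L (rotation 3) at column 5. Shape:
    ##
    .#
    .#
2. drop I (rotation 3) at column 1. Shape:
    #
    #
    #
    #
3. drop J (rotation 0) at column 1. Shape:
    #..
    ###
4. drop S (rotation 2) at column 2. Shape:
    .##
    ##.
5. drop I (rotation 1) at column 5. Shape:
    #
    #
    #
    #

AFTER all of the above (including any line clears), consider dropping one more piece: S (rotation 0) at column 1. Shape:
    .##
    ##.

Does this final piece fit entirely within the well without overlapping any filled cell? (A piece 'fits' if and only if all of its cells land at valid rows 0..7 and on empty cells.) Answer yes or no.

Answer: yes

Derivation:
Drop 1: L rot3 at col 5 lands with bottom-row=0; cleared 0 line(s) (total 0); column heights now [0 0 0 0 0 3 3], max=3
Drop 2: I rot3 at col 1 lands with bottom-row=0; cleared 0 line(s) (total 0); column heights now [0 4 0 0 0 3 3], max=4
Drop 3: J rot0 at col 1 lands with bottom-row=4; cleared 0 line(s) (total 0); column heights now [0 6 5 5 0 3 3], max=6
Drop 4: S rot2 at col 2 lands with bottom-row=5; cleared 0 line(s) (total 0); column heights now [0 6 6 7 7 3 3], max=7
Drop 5: I rot1 at col 5 lands with bottom-row=3; cleared 0 line(s) (total 0); column heights now [0 6 6 7 7 7 3], max=7
Test piece S rot0 at col 1 (width 3): heights before test = [0 6 6 7 7 7 3]; fits = True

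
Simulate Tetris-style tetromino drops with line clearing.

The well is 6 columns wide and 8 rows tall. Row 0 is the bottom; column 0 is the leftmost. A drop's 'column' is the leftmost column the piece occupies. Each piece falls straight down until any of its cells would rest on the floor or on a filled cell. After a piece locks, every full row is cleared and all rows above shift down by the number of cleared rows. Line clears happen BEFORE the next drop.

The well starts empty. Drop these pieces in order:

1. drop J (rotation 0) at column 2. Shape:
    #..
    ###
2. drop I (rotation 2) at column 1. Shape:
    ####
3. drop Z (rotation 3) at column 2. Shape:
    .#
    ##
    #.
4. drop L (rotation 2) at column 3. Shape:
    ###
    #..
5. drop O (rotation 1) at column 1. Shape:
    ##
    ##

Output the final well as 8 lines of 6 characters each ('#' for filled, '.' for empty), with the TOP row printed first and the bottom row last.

Answer: ...###
.###..
.###..
..##..
..#...
.####.
..#...
..###.

Derivation:
Drop 1: J rot0 at col 2 lands with bottom-row=0; cleared 0 line(s) (total 0); column heights now [0 0 2 1 1 0], max=2
Drop 2: I rot2 at col 1 lands with bottom-row=2; cleared 0 line(s) (total 0); column heights now [0 3 3 3 3 0], max=3
Drop 3: Z rot3 at col 2 lands with bottom-row=3; cleared 0 line(s) (total 0); column heights now [0 3 5 6 3 0], max=6
Drop 4: L rot2 at col 3 lands with bottom-row=6; cleared 0 line(s) (total 0); column heights now [0 3 5 8 8 8], max=8
Drop 5: O rot1 at col 1 lands with bottom-row=5; cleared 0 line(s) (total 0); column heights now [0 7 7 8 8 8], max=8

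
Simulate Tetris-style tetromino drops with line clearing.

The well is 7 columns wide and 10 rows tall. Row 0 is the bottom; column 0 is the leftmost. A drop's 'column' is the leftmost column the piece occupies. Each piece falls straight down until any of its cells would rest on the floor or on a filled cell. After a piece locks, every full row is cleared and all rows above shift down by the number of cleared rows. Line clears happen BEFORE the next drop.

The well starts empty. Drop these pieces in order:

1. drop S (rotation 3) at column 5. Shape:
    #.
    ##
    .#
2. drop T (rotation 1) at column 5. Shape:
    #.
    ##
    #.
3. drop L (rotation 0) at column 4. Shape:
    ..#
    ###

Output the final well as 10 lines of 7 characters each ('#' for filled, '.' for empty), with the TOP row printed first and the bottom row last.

Answer: .......
.......
......#
....###
.....#.
.....##
.....#.
.....#.
.....##
......#

Derivation:
Drop 1: S rot3 at col 5 lands with bottom-row=0; cleared 0 line(s) (total 0); column heights now [0 0 0 0 0 3 2], max=3
Drop 2: T rot1 at col 5 lands with bottom-row=3; cleared 0 line(s) (total 0); column heights now [0 0 0 0 0 6 5], max=6
Drop 3: L rot0 at col 4 lands with bottom-row=6; cleared 0 line(s) (total 0); column heights now [0 0 0 0 7 7 8], max=8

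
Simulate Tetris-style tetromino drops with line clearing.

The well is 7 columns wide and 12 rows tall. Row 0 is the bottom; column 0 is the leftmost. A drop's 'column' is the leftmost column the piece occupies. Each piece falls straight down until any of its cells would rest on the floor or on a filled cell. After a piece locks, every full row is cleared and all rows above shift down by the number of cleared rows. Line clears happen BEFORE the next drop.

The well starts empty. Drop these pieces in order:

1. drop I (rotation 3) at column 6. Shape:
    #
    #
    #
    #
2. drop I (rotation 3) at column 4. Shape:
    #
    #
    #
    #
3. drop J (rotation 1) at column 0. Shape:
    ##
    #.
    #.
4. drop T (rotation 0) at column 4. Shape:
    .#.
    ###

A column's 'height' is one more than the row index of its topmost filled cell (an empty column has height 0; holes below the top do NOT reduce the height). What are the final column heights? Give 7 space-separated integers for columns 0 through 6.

Answer: 3 3 0 0 5 6 5

Derivation:
Drop 1: I rot3 at col 6 lands with bottom-row=0; cleared 0 line(s) (total 0); column heights now [0 0 0 0 0 0 4], max=4
Drop 2: I rot3 at col 4 lands with bottom-row=0; cleared 0 line(s) (total 0); column heights now [0 0 0 0 4 0 4], max=4
Drop 3: J rot1 at col 0 lands with bottom-row=0; cleared 0 line(s) (total 0); column heights now [3 3 0 0 4 0 4], max=4
Drop 4: T rot0 at col 4 lands with bottom-row=4; cleared 0 line(s) (total 0); column heights now [3 3 0 0 5 6 5], max=6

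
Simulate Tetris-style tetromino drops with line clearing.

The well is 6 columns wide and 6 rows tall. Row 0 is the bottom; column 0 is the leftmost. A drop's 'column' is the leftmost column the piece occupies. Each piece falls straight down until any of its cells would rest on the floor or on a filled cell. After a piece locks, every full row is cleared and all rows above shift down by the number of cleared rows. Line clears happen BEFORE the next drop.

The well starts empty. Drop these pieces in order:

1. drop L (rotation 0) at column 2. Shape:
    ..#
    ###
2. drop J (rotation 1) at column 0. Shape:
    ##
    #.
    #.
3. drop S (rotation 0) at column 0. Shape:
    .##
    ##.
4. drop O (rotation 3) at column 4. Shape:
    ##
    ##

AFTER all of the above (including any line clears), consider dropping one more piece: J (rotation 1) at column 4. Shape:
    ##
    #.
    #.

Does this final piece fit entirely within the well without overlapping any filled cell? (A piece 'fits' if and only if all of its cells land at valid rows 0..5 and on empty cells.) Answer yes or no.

Answer: no

Derivation:
Drop 1: L rot0 at col 2 lands with bottom-row=0; cleared 0 line(s) (total 0); column heights now [0 0 1 1 2 0], max=2
Drop 2: J rot1 at col 0 lands with bottom-row=0; cleared 0 line(s) (total 0); column heights now [3 3 1 1 2 0], max=3
Drop 3: S rot0 at col 0 lands with bottom-row=3; cleared 0 line(s) (total 0); column heights now [4 5 5 1 2 0], max=5
Drop 4: O rot3 at col 4 lands with bottom-row=2; cleared 0 line(s) (total 0); column heights now [4 5 5 1 4 4], max=5
Test piece J rot1 at col 4 (width 2): heights before test = [4 5 5 1 4 4]; fits = False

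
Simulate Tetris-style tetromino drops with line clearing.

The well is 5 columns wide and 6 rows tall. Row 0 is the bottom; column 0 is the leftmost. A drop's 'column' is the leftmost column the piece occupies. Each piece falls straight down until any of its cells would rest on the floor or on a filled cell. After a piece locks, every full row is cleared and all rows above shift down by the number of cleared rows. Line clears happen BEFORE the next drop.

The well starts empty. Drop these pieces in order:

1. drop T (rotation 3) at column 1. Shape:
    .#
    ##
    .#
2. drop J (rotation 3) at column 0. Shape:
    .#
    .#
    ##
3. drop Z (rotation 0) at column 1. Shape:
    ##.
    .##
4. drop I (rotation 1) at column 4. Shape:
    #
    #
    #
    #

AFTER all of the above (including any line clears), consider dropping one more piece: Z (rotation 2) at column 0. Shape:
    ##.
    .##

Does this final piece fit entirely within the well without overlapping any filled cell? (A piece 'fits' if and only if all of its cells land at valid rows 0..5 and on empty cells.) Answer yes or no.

Drop 1: T rot3 at col 1 lands with bottom-row=0; cleared 0 line(s) (total 0); column heights now [0 2 3 0 0], max=3
Drop 2: J rot3 at col 0 lands with bottom-row=2; cleared 0 line(s) (total 0); column heights now [3 5 3 0 0], max=5
Drop 3: Z rot0 at col 1 lands with bottom-row=4; cleared 0 line(s) (total 0); column heights now [3 6 6 5 0], max=6
Drop 4: I rot1 at col 4 lands with bottom-row=0; cleared 0 line(s) (total 0); column heights now [3 6 6 5 4], max=6
Test piece Z rot2 at col 0 (width 3): heights before test = [3 6 6 5 4]; fits = False

Answer: no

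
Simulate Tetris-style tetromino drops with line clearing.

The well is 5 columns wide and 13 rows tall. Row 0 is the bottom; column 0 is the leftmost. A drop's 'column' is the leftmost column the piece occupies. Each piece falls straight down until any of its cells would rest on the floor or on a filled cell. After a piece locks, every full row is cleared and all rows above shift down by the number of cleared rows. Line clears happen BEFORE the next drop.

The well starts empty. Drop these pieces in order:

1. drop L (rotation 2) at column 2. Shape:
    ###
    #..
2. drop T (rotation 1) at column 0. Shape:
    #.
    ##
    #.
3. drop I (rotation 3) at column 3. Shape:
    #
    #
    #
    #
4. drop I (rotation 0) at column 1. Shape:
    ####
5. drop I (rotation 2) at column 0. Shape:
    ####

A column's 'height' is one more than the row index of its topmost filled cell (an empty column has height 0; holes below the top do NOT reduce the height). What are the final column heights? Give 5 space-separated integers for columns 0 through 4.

Answer: 6 6 6 6 5

Derivation:
Drop 1: L rot2 at col 2 lands with bottom-row=0; cleared 0 line(s) (total 0); column heights now [0 0 2 2 2], max=2
Drop 2: T rot1 at col 0 lands with bottom-row=0; cleared 1 line(s) (total 1); column heights now [2 0 1 0 0], max=2
Drop 3: I rot3 at col 3 lands with bottom-row=0; cleared 0 line(s) (total 1); column heights now [2 0 1 4 0], max=4
Drop 4: I rot0 at col 1 lands with bottom-row=4; cleared 0 line(s) (total 1); column heights now [2 5 5 5 5], max=5
Drop 5: I rot2 at col 0 lands with bottom-row=5; cleared 0 line(s) (total 1); column heights now [6 6 6 6 5], max=6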